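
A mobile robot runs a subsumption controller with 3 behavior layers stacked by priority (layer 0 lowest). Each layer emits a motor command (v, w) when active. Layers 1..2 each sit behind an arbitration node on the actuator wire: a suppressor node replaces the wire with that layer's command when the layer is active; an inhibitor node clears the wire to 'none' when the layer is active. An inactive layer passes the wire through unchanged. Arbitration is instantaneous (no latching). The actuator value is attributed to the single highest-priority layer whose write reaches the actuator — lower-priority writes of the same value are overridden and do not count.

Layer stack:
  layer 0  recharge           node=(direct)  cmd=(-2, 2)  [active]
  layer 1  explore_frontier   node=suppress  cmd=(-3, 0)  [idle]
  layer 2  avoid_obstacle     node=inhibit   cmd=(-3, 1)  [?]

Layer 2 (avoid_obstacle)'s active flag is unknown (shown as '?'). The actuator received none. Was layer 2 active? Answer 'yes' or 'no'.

If layer 2 is active=yes:
  actuator would be none
If layer 2 is active=no:
  actuator would be (-2, 2)
Observed none, so layer 2 was active.

yes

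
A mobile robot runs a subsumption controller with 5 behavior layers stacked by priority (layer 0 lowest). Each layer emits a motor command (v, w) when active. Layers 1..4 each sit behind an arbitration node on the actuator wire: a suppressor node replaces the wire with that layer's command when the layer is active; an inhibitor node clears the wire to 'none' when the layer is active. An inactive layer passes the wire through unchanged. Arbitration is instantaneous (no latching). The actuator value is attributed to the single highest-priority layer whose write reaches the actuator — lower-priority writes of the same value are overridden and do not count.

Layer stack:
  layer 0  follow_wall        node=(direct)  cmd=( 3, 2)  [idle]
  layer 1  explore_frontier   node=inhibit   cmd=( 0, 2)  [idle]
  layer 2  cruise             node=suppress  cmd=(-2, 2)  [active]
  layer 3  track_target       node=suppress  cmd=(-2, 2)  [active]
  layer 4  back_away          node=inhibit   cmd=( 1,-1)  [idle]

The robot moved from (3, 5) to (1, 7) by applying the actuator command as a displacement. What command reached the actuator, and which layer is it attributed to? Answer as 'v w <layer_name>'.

-2 2 track_target

displacement = (1, 7) − (3, 5) = (-2, 2)
[0] follow_wall off; wire := none
[1] explore_frontier off; pass none
[2] cruise on (suppress); wire := (-2, 2)
[3] track_target on (suppress); wire := (-2, 2)
[4] back_away off; pass (-2, 2)
output (-2, 2) — from layer 3 (track_target)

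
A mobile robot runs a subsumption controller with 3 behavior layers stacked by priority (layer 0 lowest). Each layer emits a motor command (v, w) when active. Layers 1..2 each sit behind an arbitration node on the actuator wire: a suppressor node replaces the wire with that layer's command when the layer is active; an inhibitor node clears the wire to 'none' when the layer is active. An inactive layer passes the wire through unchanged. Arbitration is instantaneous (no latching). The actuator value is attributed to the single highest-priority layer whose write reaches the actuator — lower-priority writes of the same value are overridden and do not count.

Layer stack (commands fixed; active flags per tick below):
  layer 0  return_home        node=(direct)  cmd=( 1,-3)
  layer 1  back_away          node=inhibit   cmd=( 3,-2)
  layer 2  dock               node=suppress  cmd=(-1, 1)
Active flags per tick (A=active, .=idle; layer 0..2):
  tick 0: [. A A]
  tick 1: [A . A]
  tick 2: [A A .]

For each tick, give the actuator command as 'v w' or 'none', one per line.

tick 0:
  layer 0 (return_home) idle — none
  layer 1 (back_away) active — inhibits: none
  layer 2 (dock) active — suppresses: (-1, 1)
  → actuator (-1, 1)
tick 1:
  layer 0 (return_home) active — direct: (1, -3)
  layer 1 (back_away) idle — unchanged: (1, -3)
  layer 2 (dock) active — suppresses: (-1, 1)
  → actuator (-1, 1)
tick 2:
  layer 0 (return_home) active — direct: (1, -3)
  layer 1 (back_away) active — inhibits: none
  layer 2 (dock) idle — unchanged: none
  → actuator none

-1 1
-1 1
none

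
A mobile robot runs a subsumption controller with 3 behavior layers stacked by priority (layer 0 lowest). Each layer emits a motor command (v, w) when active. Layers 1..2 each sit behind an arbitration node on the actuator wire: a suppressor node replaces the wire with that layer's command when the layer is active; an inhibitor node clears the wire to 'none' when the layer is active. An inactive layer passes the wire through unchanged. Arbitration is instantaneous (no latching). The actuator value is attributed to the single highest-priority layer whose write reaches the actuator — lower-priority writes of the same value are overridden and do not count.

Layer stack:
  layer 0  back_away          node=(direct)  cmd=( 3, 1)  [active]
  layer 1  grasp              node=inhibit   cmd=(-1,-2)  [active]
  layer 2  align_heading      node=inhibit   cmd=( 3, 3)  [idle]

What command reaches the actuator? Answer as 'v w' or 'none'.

layer 0 (back_away) active — direct: (3, 1)
layer 1 (grasp) active — inhibits: none
layer 2 (align_heading) idle — unchanged: none
→ actuator none

none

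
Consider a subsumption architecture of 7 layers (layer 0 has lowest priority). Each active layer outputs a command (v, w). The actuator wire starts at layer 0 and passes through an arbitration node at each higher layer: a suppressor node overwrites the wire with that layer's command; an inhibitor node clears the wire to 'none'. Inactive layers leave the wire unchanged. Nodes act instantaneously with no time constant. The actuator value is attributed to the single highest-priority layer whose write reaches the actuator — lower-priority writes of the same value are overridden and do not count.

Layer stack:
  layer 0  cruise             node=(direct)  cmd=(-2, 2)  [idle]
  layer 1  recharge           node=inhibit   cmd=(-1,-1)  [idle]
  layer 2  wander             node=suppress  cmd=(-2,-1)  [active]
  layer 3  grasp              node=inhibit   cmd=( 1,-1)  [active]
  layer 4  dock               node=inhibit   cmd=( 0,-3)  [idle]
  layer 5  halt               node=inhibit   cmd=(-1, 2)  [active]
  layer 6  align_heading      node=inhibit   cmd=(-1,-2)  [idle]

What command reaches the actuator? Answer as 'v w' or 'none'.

none

[0] cruise off; wire := none
[1] recharge off; pass none
[2] wander on (suppress); wire := (-2, -1)
[3] grasp on (inhibit); wire := none
[4] dock off; pass none
[5] halt on (inhibit); wire := none
[6] align_heading off; pass none
output none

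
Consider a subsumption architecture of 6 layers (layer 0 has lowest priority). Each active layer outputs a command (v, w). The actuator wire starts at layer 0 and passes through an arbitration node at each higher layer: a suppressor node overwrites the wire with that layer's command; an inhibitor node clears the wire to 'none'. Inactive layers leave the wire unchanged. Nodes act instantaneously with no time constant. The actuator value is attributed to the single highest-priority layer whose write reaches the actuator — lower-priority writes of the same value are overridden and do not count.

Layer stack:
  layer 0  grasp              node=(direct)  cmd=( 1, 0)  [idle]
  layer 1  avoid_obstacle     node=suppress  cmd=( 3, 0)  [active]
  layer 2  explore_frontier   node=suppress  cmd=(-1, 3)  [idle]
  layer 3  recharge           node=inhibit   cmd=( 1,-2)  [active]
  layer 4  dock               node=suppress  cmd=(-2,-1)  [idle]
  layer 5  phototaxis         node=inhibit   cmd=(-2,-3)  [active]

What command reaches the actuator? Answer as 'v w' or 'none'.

layer 0 (grasp) idle — none
layer 1 (avoid_obstacle) active — suppresses: (3, 0)
layer 2 (explore_frontier) idle — unchanged: (3, 0)
layer 3 (recharge) active — inhibits: none
layer 4 (dock) idle — unchanged: none
layer 5 (phototaxis) active — inhibits: none
→ actuator none

none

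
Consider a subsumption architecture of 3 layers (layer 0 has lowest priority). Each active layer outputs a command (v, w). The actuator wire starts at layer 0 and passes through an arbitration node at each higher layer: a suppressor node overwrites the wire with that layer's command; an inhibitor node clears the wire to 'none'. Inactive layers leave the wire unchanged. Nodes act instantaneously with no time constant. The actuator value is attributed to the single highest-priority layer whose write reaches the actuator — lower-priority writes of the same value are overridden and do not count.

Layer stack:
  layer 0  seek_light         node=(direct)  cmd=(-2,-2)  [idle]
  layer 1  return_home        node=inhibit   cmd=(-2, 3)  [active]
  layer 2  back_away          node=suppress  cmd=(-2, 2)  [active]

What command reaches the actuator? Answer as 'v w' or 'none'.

-2 2

L0 seek_light: idle → wire = none
L1 return_home: active, inhibitor → wire = none
L2 back_away: active, suppressor → wire = (-2, 2)
actuator = (-2, 2)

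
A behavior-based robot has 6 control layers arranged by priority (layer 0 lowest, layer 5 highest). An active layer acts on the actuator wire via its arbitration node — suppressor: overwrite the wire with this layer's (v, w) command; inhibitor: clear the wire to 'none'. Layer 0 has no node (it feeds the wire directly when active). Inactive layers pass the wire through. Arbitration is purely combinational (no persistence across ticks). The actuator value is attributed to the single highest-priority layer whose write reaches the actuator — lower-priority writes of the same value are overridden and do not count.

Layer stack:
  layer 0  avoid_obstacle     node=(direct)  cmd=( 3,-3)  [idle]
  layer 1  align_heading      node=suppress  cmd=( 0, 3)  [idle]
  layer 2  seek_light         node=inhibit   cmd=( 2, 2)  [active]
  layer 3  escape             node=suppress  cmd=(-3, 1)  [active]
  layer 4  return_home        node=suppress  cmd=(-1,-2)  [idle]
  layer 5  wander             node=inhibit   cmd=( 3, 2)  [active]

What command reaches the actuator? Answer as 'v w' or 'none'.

none

[0] avoid_obstacle off; wire := none
[1] align_heading off; pass none
[2] seek_light on (inhibit); wire := none
[3] escape on (suppress); wire := (-3, 1)
[4] return_home off; pass (-3, 1)
[5] wander on (inhibit); wire := none
output none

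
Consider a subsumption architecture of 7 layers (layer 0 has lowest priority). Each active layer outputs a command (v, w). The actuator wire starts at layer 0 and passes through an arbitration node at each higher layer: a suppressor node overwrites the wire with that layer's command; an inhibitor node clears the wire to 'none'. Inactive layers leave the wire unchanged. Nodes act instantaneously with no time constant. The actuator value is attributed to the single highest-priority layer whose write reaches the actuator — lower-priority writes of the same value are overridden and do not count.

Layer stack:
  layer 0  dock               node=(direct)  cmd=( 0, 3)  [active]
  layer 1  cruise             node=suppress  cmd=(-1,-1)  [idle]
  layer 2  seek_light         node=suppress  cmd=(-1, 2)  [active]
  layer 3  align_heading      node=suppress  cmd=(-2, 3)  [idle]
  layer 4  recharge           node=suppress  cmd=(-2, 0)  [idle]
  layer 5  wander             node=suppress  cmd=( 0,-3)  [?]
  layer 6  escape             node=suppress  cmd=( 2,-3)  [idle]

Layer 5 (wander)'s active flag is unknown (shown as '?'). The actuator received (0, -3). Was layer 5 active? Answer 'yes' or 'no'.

yes

If layer 5 is active=yes:
  actuator would be (0, -3)
If layer 5 is active=no:
  actuator would be (-1, 2)
Observed (0, -3), so layer 5 was active.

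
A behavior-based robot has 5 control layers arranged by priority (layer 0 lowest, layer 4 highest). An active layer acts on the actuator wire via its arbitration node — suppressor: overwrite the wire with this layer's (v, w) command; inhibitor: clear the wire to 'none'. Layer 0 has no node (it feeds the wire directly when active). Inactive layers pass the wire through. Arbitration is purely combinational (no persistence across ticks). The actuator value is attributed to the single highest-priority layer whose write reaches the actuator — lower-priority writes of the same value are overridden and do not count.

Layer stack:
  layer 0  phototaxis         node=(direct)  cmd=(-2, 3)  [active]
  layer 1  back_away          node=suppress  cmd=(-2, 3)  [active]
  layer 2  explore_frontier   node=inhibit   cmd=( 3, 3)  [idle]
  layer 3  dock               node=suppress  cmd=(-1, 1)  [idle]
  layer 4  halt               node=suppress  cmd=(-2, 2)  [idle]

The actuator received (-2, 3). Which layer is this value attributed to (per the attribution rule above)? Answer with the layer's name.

L0 phototaxis: active, feeds wire = (-2, 3)
L1 back_away: active, suppressor → wire = (-2, 3)
L2 explore_frontier: idle → wire stays (-2, 3)
L3 dock: idle → wire stays (-2, 3)
L4 halt: idle → wire stays (-2, 3)
actuator = (-2, 3)
last writer: layer 1 = back_away

back_away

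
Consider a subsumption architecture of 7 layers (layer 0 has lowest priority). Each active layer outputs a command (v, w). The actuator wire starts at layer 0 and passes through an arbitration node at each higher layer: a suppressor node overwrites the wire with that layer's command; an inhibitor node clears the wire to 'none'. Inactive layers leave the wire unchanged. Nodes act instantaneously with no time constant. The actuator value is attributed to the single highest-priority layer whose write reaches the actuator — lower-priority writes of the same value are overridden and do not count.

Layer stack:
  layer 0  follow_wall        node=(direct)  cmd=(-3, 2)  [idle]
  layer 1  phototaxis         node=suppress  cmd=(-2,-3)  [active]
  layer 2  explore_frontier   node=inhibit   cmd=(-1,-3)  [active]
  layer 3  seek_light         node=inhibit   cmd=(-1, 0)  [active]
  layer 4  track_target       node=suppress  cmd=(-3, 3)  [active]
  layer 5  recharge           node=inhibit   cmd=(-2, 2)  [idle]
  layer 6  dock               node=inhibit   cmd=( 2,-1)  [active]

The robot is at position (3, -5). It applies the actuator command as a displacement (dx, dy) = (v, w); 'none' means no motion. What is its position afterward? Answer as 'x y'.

3 -5

layer 0 (follow_wall) idle — none
layer 1 (phototaxis) active — suppresses: (-2, -3)
layer 2 (explore_frontier) active — inhibits: none
layer 3 (seek_light) active — inhibits: none
layer 4 (track_target) active — suppresses: (-3, 3)
layer 5 (recharge) idle — unchanged: (-3, 3)
layer 6 (dock) active — inhibits: none
→ actuator none
position: (3, -5) + none = (3, -5)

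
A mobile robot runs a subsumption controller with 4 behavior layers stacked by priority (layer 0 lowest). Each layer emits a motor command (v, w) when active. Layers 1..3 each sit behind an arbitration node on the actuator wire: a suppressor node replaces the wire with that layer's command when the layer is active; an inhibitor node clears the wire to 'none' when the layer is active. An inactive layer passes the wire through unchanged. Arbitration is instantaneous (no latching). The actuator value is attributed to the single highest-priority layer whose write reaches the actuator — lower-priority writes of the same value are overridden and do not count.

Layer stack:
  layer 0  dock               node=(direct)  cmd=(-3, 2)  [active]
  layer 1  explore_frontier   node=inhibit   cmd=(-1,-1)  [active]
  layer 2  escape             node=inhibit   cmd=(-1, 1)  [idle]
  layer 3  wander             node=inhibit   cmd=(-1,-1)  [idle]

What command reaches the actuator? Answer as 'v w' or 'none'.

L0 dock: active, feeds wire = (-3, 2)
L1 explore_frontier: active, inhibitor → wire = none
L2 escape: idle → wire stays none
L3 wander: idle → wire stays none
actuator = none

none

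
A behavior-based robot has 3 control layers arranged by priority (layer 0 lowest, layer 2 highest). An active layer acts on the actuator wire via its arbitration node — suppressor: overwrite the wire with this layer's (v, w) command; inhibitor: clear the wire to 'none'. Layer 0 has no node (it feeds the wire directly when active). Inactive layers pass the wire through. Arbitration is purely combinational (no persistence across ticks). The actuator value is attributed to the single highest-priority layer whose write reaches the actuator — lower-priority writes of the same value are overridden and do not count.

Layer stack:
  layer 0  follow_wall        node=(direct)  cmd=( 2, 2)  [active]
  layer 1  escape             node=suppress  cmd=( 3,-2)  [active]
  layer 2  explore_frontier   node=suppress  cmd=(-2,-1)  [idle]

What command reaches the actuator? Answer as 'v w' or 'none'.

L0 follow_wall: active, feeds wire = (2, 2)
L1 escape: active, suppressor → wire = (3, -2)
L2 explore_frontier: idle → wire stays (3, -2)
actuator = (3, -2)

3 -2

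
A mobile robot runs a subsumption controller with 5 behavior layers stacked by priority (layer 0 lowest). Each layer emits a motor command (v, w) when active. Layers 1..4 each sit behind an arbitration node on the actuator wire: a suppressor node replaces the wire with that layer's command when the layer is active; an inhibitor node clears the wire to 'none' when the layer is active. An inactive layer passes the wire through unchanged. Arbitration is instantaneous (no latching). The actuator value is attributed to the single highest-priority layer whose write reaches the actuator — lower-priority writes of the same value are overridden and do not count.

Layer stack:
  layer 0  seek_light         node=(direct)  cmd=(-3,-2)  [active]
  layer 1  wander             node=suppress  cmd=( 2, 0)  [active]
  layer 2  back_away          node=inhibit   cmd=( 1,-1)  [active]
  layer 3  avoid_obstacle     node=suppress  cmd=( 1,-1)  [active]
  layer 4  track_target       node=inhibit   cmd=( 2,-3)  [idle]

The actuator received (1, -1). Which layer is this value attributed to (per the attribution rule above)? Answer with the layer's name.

avoid_obstacle

[0] seek_light on; wire := (-3, -2)
[1] wander on (suppress); wire := (2, 0)
[2] back_away on (inhibit); wire := none
[3] avoid_obstacle on (suppress); wire := (1, -1)
[4] track_target off; pass (1, -1)
output (1, -1)
last writer: layer 3 = avoid_obstacle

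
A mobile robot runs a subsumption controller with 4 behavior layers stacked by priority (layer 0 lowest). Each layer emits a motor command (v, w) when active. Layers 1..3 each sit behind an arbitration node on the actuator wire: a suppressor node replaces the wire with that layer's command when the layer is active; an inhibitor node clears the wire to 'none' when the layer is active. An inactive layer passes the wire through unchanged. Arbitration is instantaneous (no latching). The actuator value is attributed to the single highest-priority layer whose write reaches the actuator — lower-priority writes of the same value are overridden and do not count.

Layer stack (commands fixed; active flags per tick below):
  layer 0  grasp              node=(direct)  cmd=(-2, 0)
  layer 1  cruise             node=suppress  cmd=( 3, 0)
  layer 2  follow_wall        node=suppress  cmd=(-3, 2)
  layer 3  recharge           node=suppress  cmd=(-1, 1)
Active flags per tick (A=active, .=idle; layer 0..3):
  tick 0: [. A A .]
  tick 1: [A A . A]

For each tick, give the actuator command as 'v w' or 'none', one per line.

tick 0:
  L0 grasp: idle → wire = none
  L1 cruise: active, suppressor → wire = (3, 0)
  L2 follow_wall: active, suppressor → wire = (-3, 2)
  L3 recharge: idle → wire stays (-3, 2)
  actuator = (-3, 2)
tick 1:
  L0 grasp: active, feeds wire = (-2, 0)
  L1 cruise: active, suppressor → wire = (3, 0)
  L2 follow_wall: idle → wire stays (3, 0)
  L3 recharge: active, suppressor → wire = (-1, 1)
  actuator = (-1, 1)

-3 2
-1 1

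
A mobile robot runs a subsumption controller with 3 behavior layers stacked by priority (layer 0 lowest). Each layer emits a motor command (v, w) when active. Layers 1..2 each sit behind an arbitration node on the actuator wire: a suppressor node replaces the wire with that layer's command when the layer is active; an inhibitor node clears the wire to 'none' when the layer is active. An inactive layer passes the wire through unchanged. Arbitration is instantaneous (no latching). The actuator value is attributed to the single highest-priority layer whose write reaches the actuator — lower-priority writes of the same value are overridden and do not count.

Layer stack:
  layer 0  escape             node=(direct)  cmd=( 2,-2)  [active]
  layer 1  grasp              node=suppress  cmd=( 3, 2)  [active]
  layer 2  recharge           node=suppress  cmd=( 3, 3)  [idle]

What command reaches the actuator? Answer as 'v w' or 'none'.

L0 escape: active, feeds wire = (2, -2)
L1 grasp: active, suppressor → wire = (3, 2)
L2 recharge: idle → wire stays (3, 2)
actuator = (3, 2)

3 2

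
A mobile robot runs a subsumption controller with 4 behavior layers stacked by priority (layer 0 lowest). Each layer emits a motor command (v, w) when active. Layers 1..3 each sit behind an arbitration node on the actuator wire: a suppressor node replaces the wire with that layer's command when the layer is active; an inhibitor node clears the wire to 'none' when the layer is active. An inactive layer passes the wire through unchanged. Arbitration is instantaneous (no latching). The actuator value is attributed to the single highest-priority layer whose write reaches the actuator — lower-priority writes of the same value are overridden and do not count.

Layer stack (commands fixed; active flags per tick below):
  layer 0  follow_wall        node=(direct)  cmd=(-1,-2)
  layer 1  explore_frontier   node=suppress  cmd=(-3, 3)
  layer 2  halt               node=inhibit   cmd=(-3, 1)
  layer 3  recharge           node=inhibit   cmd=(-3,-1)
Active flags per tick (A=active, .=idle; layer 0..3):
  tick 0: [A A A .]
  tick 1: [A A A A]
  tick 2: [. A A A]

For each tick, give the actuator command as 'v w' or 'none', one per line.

none
none
none

tick 0:
  [0] follow_wall on; wire := (-1, -2)
  [1] explore_frontier on (suppress); wire := (-3, 3)
  [2] halt on (inhibit); wire := none
  [3] recharge off; pass none
  output none
tick 1:
  [0] follow_wall on; wire := (-1, -2)
  [1] explore_frontier on (suppress); wire := (-3, 3)
  [2] halt on (inhibit); wire := none
  [3] recharge on (inhibit); wire := none
  output none
tick 2:
  [0] follow_wall off; wire := none
  [1] explore_frontier on (suppress); wire := (-3, 3)
  [2] halt on (inhibit); wire := none
  [3] recharge on (inhibit); wire := none
  output none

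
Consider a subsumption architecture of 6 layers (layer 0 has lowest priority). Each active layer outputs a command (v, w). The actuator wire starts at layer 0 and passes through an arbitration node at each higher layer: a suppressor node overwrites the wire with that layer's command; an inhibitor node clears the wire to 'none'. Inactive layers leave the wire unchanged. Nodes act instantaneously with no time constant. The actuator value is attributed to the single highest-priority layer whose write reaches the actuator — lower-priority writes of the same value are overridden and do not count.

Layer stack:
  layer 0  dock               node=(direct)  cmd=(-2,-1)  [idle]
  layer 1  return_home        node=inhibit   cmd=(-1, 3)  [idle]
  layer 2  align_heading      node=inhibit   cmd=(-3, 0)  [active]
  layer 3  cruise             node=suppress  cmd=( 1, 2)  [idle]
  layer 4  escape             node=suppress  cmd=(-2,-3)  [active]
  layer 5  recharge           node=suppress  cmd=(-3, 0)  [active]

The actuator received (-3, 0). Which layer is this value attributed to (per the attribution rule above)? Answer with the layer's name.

recharge

layer 0 (dock) idle — none
layer 1 (return_home) idle — unchanged: none
layer 2 (align_heading) active — inhibits: none
layer 3 (cruise) idle — unchanged: none
layer 4 (escape) active — suppresses: (-2, -3)
layer 5 (recharge) active — suppresses: (-3, 0)
→ actuator (-3, 0)
last writer: layer 5 = recharge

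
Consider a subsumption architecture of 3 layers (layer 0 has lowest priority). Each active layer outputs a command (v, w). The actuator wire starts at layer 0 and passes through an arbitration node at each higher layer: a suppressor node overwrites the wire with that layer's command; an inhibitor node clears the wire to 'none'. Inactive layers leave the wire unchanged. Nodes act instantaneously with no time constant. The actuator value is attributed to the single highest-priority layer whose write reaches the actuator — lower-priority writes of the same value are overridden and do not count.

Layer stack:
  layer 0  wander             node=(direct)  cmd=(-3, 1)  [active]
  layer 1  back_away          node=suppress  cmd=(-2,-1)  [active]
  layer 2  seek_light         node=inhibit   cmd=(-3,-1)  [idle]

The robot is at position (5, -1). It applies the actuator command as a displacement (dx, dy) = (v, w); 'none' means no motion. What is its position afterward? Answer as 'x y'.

3 -2

[0] wander on; wire := (-3, 1)
[1] back_away on (suppress); wire := (-2, -1)
[2] seek_light off; pass (-2, -1)
output (-2, -1)
position: (5, -1) + (-2, -1) = (3, -2)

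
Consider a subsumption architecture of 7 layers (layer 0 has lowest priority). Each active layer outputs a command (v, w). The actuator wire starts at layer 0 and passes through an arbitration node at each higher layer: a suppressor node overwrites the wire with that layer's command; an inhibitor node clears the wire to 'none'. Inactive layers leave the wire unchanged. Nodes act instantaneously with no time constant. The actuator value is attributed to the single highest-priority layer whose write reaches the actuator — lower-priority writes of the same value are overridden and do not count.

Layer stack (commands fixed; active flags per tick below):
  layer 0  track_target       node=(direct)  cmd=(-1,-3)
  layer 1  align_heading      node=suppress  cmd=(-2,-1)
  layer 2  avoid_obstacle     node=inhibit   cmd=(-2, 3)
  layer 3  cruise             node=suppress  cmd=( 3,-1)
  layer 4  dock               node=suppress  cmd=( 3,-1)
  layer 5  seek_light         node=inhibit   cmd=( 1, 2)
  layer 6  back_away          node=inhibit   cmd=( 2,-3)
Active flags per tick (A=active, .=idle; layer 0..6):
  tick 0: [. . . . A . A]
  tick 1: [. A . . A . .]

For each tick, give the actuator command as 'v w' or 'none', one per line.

tick 0:
  [0] track_target off; wire := none
  [1] align_heading off; pass none
  [2] avoid_obstacle off; pass none
  [3] cruise off; pass none
  [4] dock on (suppress); wire := (3, -1)
  [5] seek_light off; pass (3, -1)
  [6] back_away on (inhibit); wire := none
  output none
tick 1:
  [0] track_target off; wire := none
  [1] align_heading on (suppress); wire := (-2, -1)
  [2] avoid_obstacle off; pass (-2, -1)
  [3] cruise off; pass (-2, -1)
  [4] dock on (suppress); wire := (3, -1)
  [5] seek_light off; pass (3, -1)
  [6] back_away off; pass (3, -1)
  output (3, -1)

none
3 -1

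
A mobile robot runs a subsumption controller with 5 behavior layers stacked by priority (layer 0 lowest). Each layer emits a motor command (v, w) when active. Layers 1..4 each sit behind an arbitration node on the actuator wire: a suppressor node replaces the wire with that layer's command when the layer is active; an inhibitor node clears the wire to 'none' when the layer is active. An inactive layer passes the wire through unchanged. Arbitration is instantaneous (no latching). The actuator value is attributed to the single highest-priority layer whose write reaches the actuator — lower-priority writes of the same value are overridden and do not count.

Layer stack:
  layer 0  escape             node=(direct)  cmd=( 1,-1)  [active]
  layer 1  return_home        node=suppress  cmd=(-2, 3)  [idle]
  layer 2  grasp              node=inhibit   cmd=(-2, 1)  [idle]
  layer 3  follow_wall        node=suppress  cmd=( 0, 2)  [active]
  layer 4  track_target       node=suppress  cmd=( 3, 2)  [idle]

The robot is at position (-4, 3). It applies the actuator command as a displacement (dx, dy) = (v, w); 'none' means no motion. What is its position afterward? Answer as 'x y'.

L0 escape: active, feeds wire = (1, -1)
L1 return_home: idle → wire stays (1, -1)
L2 grasp: idle → wire stays (1, -1)
L3 follow_wall: active, suppressor → wire = (0, 2)
L4 track_target: idle → wire stays (0, 2)
actuator = (0, 2)
position: (-4, 3) + (0, 2) = (-4, 5)

-4 5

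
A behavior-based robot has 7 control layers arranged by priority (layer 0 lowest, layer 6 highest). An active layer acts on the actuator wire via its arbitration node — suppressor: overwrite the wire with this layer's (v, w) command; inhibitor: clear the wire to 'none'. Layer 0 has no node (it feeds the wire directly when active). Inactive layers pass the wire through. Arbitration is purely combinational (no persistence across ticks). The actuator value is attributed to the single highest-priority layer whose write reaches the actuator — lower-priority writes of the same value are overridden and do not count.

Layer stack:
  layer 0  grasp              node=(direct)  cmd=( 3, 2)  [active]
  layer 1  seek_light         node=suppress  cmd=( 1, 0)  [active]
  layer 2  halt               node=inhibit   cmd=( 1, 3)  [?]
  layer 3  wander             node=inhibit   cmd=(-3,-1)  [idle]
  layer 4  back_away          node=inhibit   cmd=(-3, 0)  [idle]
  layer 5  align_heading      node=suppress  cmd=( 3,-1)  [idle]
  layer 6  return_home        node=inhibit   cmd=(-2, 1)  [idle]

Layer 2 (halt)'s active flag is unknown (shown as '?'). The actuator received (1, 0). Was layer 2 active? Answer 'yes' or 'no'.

no

If layer 2 is active=yes:
  actuator would be none
If layer 2 is active=no:
  actuator would be (1, 0)
Observed (1, 0), so layer 2 was idle.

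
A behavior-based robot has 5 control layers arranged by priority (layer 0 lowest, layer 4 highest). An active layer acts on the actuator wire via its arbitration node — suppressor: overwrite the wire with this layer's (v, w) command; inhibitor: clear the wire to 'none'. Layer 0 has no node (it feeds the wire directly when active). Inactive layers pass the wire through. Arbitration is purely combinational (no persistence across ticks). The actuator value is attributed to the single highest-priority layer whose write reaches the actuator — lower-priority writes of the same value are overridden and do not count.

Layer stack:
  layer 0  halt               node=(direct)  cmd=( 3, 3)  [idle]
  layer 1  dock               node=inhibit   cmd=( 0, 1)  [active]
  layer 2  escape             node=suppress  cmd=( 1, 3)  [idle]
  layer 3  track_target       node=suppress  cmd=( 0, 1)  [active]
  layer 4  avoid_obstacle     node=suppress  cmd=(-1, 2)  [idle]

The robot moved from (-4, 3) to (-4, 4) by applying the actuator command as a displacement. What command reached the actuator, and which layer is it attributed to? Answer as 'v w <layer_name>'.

displacement = (-4, 4) − (-4, 3) = (0, 1)
L0 halt: idle → wire = none
L1 dock: active, inhibitor → wire = none
L2 escape: idle → wire stays none
L3 track_target: active, suppressor → wire = (0, 1)
L4 avoid_obstacle: idle → wire stays (0, 1)
actuator = (0, 1) — from layer 3 (track_target)

0 1 track_target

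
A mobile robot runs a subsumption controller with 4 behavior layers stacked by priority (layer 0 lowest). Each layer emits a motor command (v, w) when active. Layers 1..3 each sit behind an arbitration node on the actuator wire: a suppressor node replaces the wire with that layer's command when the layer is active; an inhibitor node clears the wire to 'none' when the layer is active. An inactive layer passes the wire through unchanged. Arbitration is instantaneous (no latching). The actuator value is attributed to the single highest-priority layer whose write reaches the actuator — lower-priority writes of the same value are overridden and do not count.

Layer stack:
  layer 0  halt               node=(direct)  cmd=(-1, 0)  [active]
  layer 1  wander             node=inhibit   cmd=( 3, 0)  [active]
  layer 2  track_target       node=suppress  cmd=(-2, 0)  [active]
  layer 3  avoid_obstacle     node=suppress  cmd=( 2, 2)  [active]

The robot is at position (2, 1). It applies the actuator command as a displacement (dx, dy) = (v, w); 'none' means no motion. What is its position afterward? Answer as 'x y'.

4 3

L0 halt: active, feeds wire = (-1, 0)
L1 wander: active, inhibitor → wire = none
L2 track_target: active, suppressor → wire = (-2, 0)
L3 avoid_obstacle: active, suppressor → wire = (2, 2)
actuator = (2, 2)
position: (2, 1) + (2, 2) = (4, 3)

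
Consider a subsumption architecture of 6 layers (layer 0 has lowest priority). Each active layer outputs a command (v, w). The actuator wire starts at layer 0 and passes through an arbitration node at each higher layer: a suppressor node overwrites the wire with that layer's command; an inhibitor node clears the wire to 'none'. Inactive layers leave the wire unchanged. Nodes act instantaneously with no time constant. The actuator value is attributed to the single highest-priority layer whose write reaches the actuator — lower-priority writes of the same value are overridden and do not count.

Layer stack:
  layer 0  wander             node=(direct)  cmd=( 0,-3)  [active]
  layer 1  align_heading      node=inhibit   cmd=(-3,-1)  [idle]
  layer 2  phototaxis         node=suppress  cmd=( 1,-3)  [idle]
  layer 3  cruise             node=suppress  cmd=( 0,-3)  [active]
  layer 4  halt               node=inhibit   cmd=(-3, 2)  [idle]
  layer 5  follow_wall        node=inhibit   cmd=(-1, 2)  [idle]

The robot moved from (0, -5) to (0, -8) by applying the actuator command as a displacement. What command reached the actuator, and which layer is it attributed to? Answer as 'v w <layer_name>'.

0 -3 cruise

displacement = (0, -8) − (0, -5) = (0, -3)
L0 wander: active, feeds wire = (0, -3)
L1 align_heading: idle → wire stays (0, -3)
L2 phototaxis: idle → wire stays (0, -3)
L3 cruise: active, suppressor → wire = (0, -3)
L4 halt: idle → wire stays (0, -3)
L5 follow_wall: idle → wire stays (0, -3)
actuator = (0, -3) — from layer 3 (cruise)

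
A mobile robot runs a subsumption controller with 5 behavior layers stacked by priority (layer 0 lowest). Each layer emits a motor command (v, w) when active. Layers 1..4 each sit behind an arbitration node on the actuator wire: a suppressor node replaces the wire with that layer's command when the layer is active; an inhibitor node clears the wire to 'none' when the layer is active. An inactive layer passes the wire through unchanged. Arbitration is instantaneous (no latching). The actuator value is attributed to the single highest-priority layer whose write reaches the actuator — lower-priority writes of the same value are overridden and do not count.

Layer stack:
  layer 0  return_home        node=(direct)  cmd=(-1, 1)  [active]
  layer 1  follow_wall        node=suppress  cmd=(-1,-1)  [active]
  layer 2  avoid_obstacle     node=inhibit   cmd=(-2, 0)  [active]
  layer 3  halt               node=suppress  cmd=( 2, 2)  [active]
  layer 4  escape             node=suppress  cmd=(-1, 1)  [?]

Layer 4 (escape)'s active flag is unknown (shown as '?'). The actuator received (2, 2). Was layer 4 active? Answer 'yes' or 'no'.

If layer 4 is active=yes:
  actuator would be (-1, 1)
If layer 4 is active=no:
  actuator would be (2, 2)
Observed (2, 2), so layer 4 was idle.

no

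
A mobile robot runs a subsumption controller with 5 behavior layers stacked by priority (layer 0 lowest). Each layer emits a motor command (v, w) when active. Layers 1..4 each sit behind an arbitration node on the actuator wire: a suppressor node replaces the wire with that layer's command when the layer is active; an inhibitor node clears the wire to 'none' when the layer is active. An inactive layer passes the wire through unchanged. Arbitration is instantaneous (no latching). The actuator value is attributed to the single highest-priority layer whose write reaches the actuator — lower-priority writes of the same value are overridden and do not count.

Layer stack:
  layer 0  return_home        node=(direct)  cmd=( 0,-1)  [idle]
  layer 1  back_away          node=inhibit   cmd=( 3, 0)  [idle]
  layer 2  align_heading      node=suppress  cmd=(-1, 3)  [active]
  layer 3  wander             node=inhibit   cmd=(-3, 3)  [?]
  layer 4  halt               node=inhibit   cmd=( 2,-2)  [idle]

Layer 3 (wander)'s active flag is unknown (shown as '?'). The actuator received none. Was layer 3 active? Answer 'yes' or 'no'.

yes

If layer 3 is active=yes:
  actuator would be none
If layer 3 is active=no:
  actuator would be (-1, 3)
Observed none, so layer 3 was active.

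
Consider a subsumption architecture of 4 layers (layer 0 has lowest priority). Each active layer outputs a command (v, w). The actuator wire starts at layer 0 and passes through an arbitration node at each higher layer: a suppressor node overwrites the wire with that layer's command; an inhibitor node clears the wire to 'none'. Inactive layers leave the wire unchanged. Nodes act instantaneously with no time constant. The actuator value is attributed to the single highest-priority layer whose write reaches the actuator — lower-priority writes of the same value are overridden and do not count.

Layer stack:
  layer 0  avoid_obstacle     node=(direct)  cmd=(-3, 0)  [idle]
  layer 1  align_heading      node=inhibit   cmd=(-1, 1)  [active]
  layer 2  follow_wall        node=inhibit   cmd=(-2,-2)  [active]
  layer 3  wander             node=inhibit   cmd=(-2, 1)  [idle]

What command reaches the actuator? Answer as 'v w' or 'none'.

L0 avoid_obstacle: idle → wire = none
L1 align_heading: active, inhibitor → wire = none
L2 follow_wall: active, inhibitor → wire = none
L3 wander: idle → wire stays none
actuator = none

none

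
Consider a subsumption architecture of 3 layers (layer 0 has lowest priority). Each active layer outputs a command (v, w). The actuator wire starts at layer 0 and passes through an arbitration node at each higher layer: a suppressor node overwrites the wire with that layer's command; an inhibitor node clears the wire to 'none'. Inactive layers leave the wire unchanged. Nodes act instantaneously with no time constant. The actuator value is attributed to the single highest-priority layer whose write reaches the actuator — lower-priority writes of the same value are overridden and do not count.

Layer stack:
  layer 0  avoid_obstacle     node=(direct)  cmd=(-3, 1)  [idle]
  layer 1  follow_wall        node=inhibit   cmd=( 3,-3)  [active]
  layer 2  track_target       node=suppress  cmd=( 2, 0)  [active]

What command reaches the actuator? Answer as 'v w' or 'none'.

2 0

L0 avoid_obstacle: idle → wire = none
L1 follow_wall: active, inhibitor → wire = none
L2 track_target: active, suppressor → wire = (2, 0)
actuator = (2, 0)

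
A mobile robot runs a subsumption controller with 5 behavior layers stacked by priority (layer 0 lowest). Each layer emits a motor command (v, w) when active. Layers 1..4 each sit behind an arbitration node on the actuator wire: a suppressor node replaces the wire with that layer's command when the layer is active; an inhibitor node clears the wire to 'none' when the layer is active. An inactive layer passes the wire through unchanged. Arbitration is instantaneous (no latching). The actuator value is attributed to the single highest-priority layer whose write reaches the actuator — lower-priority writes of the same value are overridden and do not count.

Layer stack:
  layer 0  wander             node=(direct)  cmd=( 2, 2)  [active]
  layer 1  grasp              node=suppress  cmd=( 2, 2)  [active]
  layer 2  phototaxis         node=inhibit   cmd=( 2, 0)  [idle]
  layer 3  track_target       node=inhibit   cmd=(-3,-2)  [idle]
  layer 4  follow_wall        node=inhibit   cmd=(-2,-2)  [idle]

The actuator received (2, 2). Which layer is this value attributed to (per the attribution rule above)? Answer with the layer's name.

[0] wander on; wire := (2, 2)
[1] grasp on (suppress); wire := (2, 2)
[2] phototaxis off; pass (2, 2)
[3] track_target off; pass (2, 2)
[4] follow_wall off; pass (2, 2)
output (2, 2)
last writer: layer 1 = grasp

grasp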